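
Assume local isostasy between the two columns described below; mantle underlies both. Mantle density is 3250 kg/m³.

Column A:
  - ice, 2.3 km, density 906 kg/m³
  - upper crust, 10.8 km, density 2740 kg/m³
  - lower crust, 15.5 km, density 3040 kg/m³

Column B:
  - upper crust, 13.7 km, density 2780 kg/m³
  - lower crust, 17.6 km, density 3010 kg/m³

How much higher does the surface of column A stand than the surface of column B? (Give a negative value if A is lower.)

1.07 km

For any compensation level in the mantle, the mantle terms cancel and isostasy reduces to e = (Σt_A − Σt_B) − (Σ(ρt)_A − Σ(ρt)_B) / ρ_m.
Σt_A = 28.6 km; Σt_B = 31.3 km; Σ(ρt)_A = 78795.8; Σ(ρt)_B = 91062 (in km·kg/m³).
e = (28.6 − 31.3) − (78795.8 − 91062) / 3250 = 1.07 km.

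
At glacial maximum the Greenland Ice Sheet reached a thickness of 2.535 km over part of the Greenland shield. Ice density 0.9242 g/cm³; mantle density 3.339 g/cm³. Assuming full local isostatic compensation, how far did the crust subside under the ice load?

In Airy isostatic equilibrium: the ice load ρ_ice t is balanced by mantle displaced below, ρ_m s.
s = t ρ_ice / ρ_m = 2.535 km × 0.9242/3.339 = 0.702 km.

0.702 km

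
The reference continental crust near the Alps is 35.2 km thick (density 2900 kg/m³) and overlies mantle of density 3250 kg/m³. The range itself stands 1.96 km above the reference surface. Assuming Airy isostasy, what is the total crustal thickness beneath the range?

53.4 km

Root depth r = h ρ_c / (ρ_m − ρ_c) = 1.96 km × 2900 / 350 = 16.24 km.
Total thickness = T + h + r = 35.2 km + 1.96 km + 16.24 km = 53.4 km.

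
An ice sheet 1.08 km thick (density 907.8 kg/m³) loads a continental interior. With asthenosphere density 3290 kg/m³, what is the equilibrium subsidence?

0.298 km

In Airy isostatic equilibrium: the ice load ρ_ice t is balanced by mantle displaced below, ρ_m s.
s = t ρ_ice / ρ_m = 1.08 km × 907.8/3290 = 0.298 km.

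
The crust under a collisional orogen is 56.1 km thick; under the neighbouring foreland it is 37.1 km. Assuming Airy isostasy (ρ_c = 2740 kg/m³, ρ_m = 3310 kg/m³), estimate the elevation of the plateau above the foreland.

Excess crust Δ = 56.1 km − 37.1 km = 19 km, split between elevation h and root r with h + r = Δ.
Airy balance ρ_c h = (ρ_m − ρ_c) r gives r = h ρ_c/(ρ_m − ρ_c), so h (1 + ρ_c/(ρ_m − ρ_c)) = Δ, i.e. h = Δ (ρ_m − ρ_c)/ρ_m.
h = 19 km × 570/3310 = 3.27 km.

3.27 km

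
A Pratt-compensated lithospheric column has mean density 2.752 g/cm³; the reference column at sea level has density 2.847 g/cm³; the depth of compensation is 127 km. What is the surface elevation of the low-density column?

4.38 km

ρ_ref D = ρ (D + h) → h = D (ρ_ref − ρ)/ρ.
h = 127 km × (2.847 − 2.752)/2.752 = 4.38 km.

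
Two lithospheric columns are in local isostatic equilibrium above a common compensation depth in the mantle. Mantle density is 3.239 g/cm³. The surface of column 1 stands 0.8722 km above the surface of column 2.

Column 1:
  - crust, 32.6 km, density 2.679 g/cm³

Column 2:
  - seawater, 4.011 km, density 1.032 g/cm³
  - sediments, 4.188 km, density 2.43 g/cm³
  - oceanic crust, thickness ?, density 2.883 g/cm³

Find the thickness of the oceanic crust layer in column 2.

Take the compensation level at the base of the deeper column (depth z_c below the surface of column 1) and equate Σ ρ_i t_i down to z_c; mantle fills any gap and the z_c terms cancel.
Column 1: 32.6×2.679 + (z_c − 32.6)×3.239
Column 2: 0.8722×0 + 4.011×1.032 + 4.188×2.43 + x×2.883 + (z_c − 0.8722 − 8.199 − x)×3.239
The z_c×3.239 term appears on both sides and cancels. Collect the known terms of each column as K = Σ(ρt)_known − 3.239 × (depth of known layers): K_1 = 87.3354 − 3.239×32.6 = −18.256; K_2 = 14.316192 − 3.239×(0.8722 + 8.199) = −15.0654248.
Balance: K_1 = K_2 − x×(3.239 − 2.883), so x = (K_2 − K_1)/(3.239 − 2.883) = 3.19058/0.356 = 8.96 km.

8.96 km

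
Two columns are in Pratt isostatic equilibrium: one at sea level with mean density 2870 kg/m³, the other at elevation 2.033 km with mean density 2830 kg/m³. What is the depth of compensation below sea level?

ρ_ref D = ρ (D + h) → D (ρ_ref − ρ) = ρ h.
D = ρ h/(ρ_ref − ρ) = 2830 × 2.033 km/(2870 − 2830) = 144 km.

144 km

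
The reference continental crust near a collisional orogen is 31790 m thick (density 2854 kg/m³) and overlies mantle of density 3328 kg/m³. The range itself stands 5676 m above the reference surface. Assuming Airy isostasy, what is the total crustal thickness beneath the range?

Root depth r = h ρ_c / (ρ_m − ρ_c) = 5676 m × 2854 / 474 = 34180 m.
Total thickness = T + h + r = 31790 m + 5676 m + 34180 m = 71600 m.

71600 m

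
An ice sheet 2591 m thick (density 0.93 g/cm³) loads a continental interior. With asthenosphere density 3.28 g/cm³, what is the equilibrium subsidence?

For local isostatic compensation: the ice load ρ_ice t is balanced by mantle displaced below, ρ_m s.
s = t ρ_ice / ρ_m = 2591 m × 0.93/3.28 = 735 m.

735 m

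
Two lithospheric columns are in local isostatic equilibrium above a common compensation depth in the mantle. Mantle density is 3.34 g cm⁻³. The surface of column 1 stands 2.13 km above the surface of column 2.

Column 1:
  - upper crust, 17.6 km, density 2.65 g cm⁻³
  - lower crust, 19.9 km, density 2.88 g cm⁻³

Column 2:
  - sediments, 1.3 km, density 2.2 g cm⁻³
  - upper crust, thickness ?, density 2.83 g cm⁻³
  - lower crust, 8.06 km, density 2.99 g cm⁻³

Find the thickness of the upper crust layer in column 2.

Take the compensation level at the base of the deeper column (depth z_c below the surface of column 1) and equate Σ ρ_i t_i down to z_c; mantle fills any gap and the z_c terms cancel.
Column 1: 17.6×2.65 + 19.9×2.88 + (z_c − 37.5)×3.34
Column 2: 2.13×0 + 1.3×2.2 + x×2.83 + 8.06×2.99 + (z_c − 2.13 − 9.36 − x)×3.34
The z_c×3.34 term appears on both sides and cancels. Collect the known terms of each column as K = Σ(ρt)_known − 3.34 × (depth of known layers): K_1 = 103.952 − 3.34×37.5 = −21.298; K_2 = 26.9594 − 3.34×(2.13 + 9.36) = −11.4172.
Balance: K_1 = K_2 − x×(3.34 − 2.83), so x = (K_2 − K_1)/(3.34 − 2.83) = 9.8808/0.51 = 19.4 km.

19.4 km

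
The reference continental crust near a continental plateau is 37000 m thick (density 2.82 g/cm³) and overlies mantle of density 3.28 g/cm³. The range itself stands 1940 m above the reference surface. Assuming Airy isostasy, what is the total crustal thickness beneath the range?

Root depth r = h ρ_c / (ρ_m − ρ_c) = 1940 m × 2.82 / 0.46 = 11890 m.
Total thickness = T + h + r = 37000 m + 1940 m + 11890 m = 50800 m.

50800 m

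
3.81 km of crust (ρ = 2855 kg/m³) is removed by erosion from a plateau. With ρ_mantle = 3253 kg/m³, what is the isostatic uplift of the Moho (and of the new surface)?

Unloading: uplift u = e ρ_c/ρ_m = 3.81 km × 2855/3253 = 3.34 km.

3.34 km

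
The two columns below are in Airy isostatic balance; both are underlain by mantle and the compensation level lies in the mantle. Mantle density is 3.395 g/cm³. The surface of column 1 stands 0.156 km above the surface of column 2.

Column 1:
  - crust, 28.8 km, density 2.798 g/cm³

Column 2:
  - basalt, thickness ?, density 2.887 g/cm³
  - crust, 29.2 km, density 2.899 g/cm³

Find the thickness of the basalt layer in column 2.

Take the compensation level at the base of the deeper column (depth z_c below the surface of column 1) and equate Σ ρ_i t_i down to z_c; mantle fills any gap and the z_c terms cancel.
Column 1: 28.8×2.798 + (z_c − 28.8)×3.395
Column 2: 0.156×0 + x×2.887 + 29.2×2.899 + (z_c − 0.156 − 29.2 − x)×3.395
The z_c×3.395 term appears on both sides and cancels. Collect the known terms of each column as K = Σ(ρt)_known − 3.395 × (depth of known layers): K_1 = 80.5824 − 3.395×28.8 = −17.1936; K_2 = 84.6508 − 3.395×(0.156 + 29.2) = −15.01282.
Balance: K_1 = K_2 − x×(3.395 − 2.887), so x = (K_2 − K_1)/(3.395 − 2.887) = 2.18078/0.508 = 4.29 km.

4.29 km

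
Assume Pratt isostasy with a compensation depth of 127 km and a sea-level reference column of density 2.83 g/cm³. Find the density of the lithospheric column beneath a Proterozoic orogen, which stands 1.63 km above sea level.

2.79 g/cm³

Pratt balance: ρ_ref D = ρ (D + h).
ρ = ρ_ref D/(D + h) = 2.83 × 127 km/(127 km + 1.63 km) = 2.79 g/cm³.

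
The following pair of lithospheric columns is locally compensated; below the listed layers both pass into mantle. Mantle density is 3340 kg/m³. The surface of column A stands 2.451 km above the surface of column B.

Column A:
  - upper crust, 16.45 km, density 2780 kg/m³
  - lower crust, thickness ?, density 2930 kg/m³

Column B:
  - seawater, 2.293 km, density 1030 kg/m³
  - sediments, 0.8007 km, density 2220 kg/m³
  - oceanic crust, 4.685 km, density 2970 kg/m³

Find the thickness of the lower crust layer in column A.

16.8 km

Take the compensation level at the base of the deeper column (depth z_c below the surface of column A) and equate Σ ρ_i t_i down to z_c; mantle fills any gap and the z_c terms cancel.
Column A: 16.45×2780 + x×2930 + (z_c − 16.45 − x)×3340
Column B: 2.451×0 + 2.293×1030 + 0.8007×2220 + 4.685×2970 + (z_c − 2.451 − 7.7787)×3340
The z_c×3340 term appears on both sides and cancels. Collect the known terms of each column as K = Σ(ρt)_known − 3340 × (depth of known layers): K_A = 45731 − 3340×16.45 = −9212; K_B = 18053.794 − 3340×(2.451 + 7.7787) = −16113.404.
Balance: K_A − x×(3340 − 2930) = K_B, so x = (K_A − K_B)/(3340 − 2930) = 6901.4/410 = 16.8 km.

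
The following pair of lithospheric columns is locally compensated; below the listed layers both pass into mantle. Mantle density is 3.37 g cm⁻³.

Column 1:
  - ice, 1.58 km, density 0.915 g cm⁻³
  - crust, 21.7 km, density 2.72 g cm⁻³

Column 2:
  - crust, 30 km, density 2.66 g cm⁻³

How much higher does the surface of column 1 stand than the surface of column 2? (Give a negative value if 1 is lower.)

For any compensation level in the mantle, the mantle terms cancel and isostasy reduces to e = (Σt_1 − Σt_2) − (Σ(ρt)_1 − Σ(ρt)_2) / ρ_m.
Σt_1 = 23.28 km; Σt_2 = 30 km; Σ(ρt)_1 = 60.4697; Σ(ρt)_2 = 79.8 (in km·g cm⁻³).
e = (23.28 − 30) − (60.4697 − 79.8) / 3.37 = −0.984 km.

−0.984 km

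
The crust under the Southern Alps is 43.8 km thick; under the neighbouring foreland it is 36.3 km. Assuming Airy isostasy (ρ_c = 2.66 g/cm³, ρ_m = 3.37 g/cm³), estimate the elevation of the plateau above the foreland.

1.58 km

Excess crust Δ = 43.8 km − 36.3 km = 7.5 km, split between elevation h and root r with h + r = Δ.
Airy balance ρ_c h = (ρ_m − ρ_c) r gives r = h ρ_c/(ρ_m − ρ_c), so h (1 + ρ_c/(ρ_m − ρ_c)) = Δ, i.e. h = Δ (ρ_m − ρ_c)/ρ_m.
h = 7.5 km × 0.71/3.37 = 1.58 km.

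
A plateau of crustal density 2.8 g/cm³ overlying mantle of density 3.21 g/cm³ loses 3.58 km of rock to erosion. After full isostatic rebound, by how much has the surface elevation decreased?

Rebound u = e ρ_c/ρ_m = 3.58 km × 2.8/3.21 = 3.123 km.
Net surface drop = e − u = 3.58 km − 3.123 km = e (ρ_m − ρ_c)/ρ_m = 0.457 km.

0.457 km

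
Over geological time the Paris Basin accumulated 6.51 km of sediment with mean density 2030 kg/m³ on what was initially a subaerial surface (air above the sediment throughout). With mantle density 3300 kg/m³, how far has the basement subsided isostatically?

Subaerial load: s = t ρ_sed / ρ_m = 6.51 km × 2030/3300 = 4 km.

4 km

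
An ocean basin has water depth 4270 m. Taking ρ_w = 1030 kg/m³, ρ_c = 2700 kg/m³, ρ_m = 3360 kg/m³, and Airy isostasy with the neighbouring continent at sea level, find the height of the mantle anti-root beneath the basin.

Equating mass per unit area of the two columns: replacing crust with seawater at the top is compensated by replacing crust with mantle at the base: d (ρ_c − ρ_w) = a (ρ_m − ρ_c).
a = d (ρ_c − ρ_w)/(ρ_m − ρ_c) = 4270 m × 1670/660 = 10800 m.

10800 m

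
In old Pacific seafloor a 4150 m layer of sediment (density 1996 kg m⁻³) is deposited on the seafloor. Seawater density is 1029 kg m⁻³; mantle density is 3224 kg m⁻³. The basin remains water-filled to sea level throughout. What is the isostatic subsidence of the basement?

1830 m

Submarine loading: the sediment displaces seawater, and the subsidence is in turn flooded, so s (ρ_m − ρ_w) = t (ρ_sed − ρ_w).
s = 4150 m × (1996 − 1029) / (3224 − 1029) = 1830 m.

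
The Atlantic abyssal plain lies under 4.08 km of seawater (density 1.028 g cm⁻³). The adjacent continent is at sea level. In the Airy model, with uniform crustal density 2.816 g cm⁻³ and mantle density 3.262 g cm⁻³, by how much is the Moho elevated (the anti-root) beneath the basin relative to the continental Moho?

16.4 km

By Archimedes' principle applied to the lithosphere: replacing crust with seawater at the top is compensated by replacing crust with mantle at the base: d (ρ_c − ρ_w) = a (ρ_m − ρ_c).
a = d (ρ_c − ρ_w)/(ρ_m − ρ_c) = 4.08 km × 1.788/0.446 = 16.4 km.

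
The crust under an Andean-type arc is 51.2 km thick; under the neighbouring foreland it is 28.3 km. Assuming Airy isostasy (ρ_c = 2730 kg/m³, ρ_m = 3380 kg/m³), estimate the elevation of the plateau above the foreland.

Excess crust Δ = 51.2 km − 28.3 km = 22.9 km, split between elevation h and root r with h + r = Δ.
Airy balance ρ_c h = (ρ_m − ρ_c) r gives r = h ρ_c/(ρ_m − ρ_c), so h (1 + ρ_c/(ρ_m − ρ_c)) = Δ, i.e. h = Δ (ρ_m − ρ_c)/ρ_m.
h = 22.9 km × 650/3380 = 4.4 km.

4.4 km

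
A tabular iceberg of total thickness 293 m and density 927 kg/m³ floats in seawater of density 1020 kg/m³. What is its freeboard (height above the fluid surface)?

26.7 m

Floating equilibrium: submerged depth d = t ρ_obj/ρ_fluid = 293 m × 927/1020 = 266.3 m.
Freeboard = t − d = 293 m − 266.3 m = 26.7 m.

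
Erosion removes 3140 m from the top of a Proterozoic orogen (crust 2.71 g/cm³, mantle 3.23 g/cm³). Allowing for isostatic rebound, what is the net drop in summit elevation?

506 m

Rebound u = e ρ_c/ρ_m = 3140 m × 2.71/3.23 = 2634 m.
Net surface drop = e − u = 3140 m − 2634 m = e (ρ_m − ρ_c)/ρ_m = 506 m.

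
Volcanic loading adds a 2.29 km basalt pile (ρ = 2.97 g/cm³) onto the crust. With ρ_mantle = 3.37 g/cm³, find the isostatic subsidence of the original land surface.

Subaerial loading: s = t ρ_load / ρ_m.
s = 2.29 km × 2.97/3.37 = 2.02 km.

2.02 km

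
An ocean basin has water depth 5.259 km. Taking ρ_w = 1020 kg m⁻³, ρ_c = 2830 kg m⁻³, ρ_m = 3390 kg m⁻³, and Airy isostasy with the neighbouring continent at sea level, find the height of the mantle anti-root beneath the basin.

Balancing pressure at the compensation depth: replacing crust with seawater at the top is compensated by replacing crust with mantle at the base: d (ρ_c − ρ_w) = a (ρ_m − ρ_c).
a = d (ρ_c − ρ_w)/(ρ_m − ρ_c) = 5.259 km × 1810/560 = 17 km.

17 km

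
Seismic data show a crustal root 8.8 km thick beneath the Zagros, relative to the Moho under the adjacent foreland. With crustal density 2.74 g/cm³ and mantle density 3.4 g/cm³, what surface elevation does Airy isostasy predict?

2.12 km

In Airy isostatic equilibrium: ρ_c h = (ρ_m − ρ_c) r.
h = r (ρ_m − ρ_c) / ρ_c = 8.8 km × (3.4 − 2.74) / 2.74 = 2.12 km.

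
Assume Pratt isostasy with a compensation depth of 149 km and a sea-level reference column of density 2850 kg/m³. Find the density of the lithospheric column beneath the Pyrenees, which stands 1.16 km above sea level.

Pratt balance: ρ_ref D = ρ (D + h).
ρ = ρ_ref D/(D + h) = 2850 × 149 km/(149 km + 1.16 km) = 2830 kg/m³.

2830 kg/m³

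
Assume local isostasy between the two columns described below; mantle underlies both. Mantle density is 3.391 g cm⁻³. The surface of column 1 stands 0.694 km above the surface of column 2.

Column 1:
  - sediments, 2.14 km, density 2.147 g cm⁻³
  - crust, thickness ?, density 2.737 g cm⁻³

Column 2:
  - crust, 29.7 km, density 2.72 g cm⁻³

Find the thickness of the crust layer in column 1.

Take the compensation level at the base of the deeper column (depth z_c below the surface of column 1) and equate Σ ρ_i t_i down to z_c; mantle fills any gap and the z_c terms cancel.
Column 1: 2.14×2.147 + x×2.737 + (z_c − 2.14 − x)×3.391
Column 2: 0.694×0 + 29.7×2.72 + (z_c − 0.694 − 29.7)×3.391
The z_c×3.391 term appears on both sides and cancels. Collect the known terms of each column as K = Σ(ρt)_known − 3.391 × (depth of known layers): K_1 = 4.59458 − 3.391×2.14 = −2.66216; K_2 = 80.784 − 3.391×(0.694 + 29.7) = −22.282054.
Balance: K_1 − x×(3.391 − 2.737) = K_2, so x = (K_1 − K_2)/(3.391 − 2.737) = 19.6199/0.654 = 30 km.

30 km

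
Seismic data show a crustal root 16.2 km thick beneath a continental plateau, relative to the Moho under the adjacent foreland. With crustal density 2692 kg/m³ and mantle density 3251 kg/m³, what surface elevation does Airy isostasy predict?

3.36 km

In Airy isostatic equilibrium: ρ_c h = (ρ_m − ρ_c) r.
h = r (ρ_m − ρ_c) / ρ_c = 16.2 km × (3251 − 2692) / 2692 = 3.36 km.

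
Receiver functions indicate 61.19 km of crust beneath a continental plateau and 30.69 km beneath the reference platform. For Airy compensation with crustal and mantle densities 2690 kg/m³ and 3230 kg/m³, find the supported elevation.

Excess crust Δ = 61.19 km − 30.69 km = 30.5 km, split between elevation h and root r with h + r = Δ.
Airy balance ρ_c h = (ρ_m − ρ_c) r gives r = h ρ_c/(ρ_m − ρ_c), so h (1 + ρ_c/(ρ_m − ρ_c)) = Δ, i.e. h = Δ (ρ_m − ρ_c)/ρ_m.
h = 30.5 km × 540/3230 = 5.1 km.

5.1 km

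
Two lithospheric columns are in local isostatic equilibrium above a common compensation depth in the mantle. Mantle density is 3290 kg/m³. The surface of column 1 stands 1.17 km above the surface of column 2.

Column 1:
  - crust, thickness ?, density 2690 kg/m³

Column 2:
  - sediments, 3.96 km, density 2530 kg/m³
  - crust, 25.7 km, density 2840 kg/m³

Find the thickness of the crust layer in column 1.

30.7 km

Take the compensation level at the base of the deeper column (depth z_c below the surface of column 1) and equate Σ ρ_i t_i down to z_c; mantle fills any gap and the z_c terms cancel.
Column 1: x×2690 + (z_c − 0 − x)×3290
Column 2: 1.17×0 + 3.96×2530 + 25.7×2840 + (z_c − 1.17 − 29.66)×3290
The z_c×3290 term appears on both sides and cancels. Collect the known terms of each column as K = Σ(ρt)_known − 3290 × (depth of known layers): K_1 = 0 − 3290×0 = 0; K_2 = 83006.8 − 3290×(1.17 + 29.66) = −18423.9.
Balance: K_1 − x×(3290 − 2690) = K_2, so x = (K_1 − K_2)/(3290 − 2690) = 18423.9/600 = 30.7 km.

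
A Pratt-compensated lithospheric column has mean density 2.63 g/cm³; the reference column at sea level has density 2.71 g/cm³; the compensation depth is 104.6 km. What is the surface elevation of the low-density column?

3.18 km

ρ_ref D = ρ (D + h) → h = D (ρ_ref − ρ)/ρ.
h = 104.6 km × (2.71 − 2.63)/2.63 = 3.18 km.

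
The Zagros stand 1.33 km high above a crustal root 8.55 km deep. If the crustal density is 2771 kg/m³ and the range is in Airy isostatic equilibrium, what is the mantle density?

Airy balance: ρ_c h = (ρ_m − ρ_c) r → ρ_m = ρ_c (1 + h/r).
ρ_m = 2771 × (1 + 1.33 km/8.55 km) = 3200 kg/m³.

3200 kg/m³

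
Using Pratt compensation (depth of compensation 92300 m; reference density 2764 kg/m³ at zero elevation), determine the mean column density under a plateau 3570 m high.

2660 kg/m³

Pratt balance: ρ_ref D = ρ (D + h).
ρ = ρ_ref D/(D + h) = 2764 × 92300 m/(92300 m + 3570 m) = 2660 kg/m³.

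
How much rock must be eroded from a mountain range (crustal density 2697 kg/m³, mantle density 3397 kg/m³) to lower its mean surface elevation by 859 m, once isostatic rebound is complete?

Net drop Δ = e − u = e − e ρ_c/ρ_m = e (ρ_m − ρ_c)/ρ_m.
e = Δ ρ_m/(ρ_m − ρ_c) = 859 m × 3397/700 = 4170 m.

4170 m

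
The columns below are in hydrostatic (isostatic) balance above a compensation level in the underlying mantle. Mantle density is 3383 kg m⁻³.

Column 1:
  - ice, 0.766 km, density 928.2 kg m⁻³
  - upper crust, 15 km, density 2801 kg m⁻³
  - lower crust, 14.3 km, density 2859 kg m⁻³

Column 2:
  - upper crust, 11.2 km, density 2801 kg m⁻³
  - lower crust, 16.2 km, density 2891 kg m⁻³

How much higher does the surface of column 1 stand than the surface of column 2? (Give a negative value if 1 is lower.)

For any compensation level in the mantle, the mantle terms cancel and isostasy reduces to e = (Σt_1 − Σt_2) − (Σ(ρt)_1 − Σ(ρt)_2) / ρ_m.
Σt_1 = 30.066 km; Σt_2 = 27.4 km; Σ(ρt)_1 = 83609.7012; Σ(ρt)_2 = 78205.4 (in km·kg m⁻³).
e = (30.066 − 27.4) − (83609.7012 − 78205.4) / 3383 = 1.07 km.

1.07 km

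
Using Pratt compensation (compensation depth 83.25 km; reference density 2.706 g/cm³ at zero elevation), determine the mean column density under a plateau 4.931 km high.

Pratt balance: ρ_ref D = ρ (D + h).
ρ = ρ_ref D/(D + h) = 2.706 × 83.25 km/(83.25 km + 4.931 km) = 2.55 g/cm³.

2.55 g/cm³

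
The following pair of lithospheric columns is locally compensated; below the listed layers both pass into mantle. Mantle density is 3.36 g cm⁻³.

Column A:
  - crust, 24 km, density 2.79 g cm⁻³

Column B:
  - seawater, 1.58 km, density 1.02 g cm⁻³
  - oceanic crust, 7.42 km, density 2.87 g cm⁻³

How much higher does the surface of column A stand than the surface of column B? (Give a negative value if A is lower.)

1.89 km

For any compensation level in the mantle, the mantle terms cancel and isostasy reduces to e = (Σt_A − Σt_B) − (Σ(ρt)_A − Σ(ρt)_B) / ρ_m.
Σt_A = 24 km; Σt_B = 9 km; Σ(ρt)_A = 66.96; Σ(ρt)_B = 22.907 (in km·g cm⁻³).
e = (24 − 9) − (66.96 − 22.907) / 3.36 = 1.89 km.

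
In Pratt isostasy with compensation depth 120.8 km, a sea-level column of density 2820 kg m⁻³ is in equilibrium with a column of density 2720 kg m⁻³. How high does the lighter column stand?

4.44 km

ρ_ref D = ρ (D + h) → h = D (ρ_ref − ρ)/ρ.
h = 120.8 km × (2820 − 2720)/2720 = 4.44 km.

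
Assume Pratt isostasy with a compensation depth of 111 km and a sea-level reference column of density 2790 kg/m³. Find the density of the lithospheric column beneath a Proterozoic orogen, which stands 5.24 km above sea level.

Pratt balance: ρ_ref D = ρ (D + h).
ρ = ρ_ref D/(D + h) = 2790 × 111 km/(111 km + 5.24 km) = 2660 kg/m³.

2660 kg/m³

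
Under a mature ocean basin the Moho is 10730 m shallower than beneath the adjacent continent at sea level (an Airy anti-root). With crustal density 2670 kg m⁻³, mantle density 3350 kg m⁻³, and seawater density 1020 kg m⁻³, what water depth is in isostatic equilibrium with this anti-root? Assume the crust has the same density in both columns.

Replacing a thickness d of crust by seawater at the top must be balanced by replacing crust with mantle at the base: d (ρ_c − ρ_w) = a (ρ_m − ρ_c).
d = a (ρ_m − ρ_c)/(ρ_c − ρ_w) = 10730 m × 680/1650 = 4420 m.

4420 m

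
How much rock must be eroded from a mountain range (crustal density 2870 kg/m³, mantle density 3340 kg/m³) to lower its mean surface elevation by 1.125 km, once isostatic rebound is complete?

Net drop Δ = e − u = e − e ρ_c/ρ_m = e (ρ_m − ρ_c)/ρ_m.
e = Δ ρ_m/(ρ_m − ρ_c) = 1.125 km × 3340/470 = 7.99 km.

7.99 km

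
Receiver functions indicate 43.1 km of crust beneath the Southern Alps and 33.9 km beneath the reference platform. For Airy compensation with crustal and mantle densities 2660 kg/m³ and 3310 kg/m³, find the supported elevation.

Excess crust Δ = 43.1 km − 33.9 km = 9.2 km, split between elevation h and root r with h + r = Δ.
Airy balance ρ_c h = (ρ_m − ρ_c) r gives r = h ρ_c/(ρ_m − ρ_c), so h (1 + ρ_c/(ρ_m − ρ_c)) = Δ, i.e. h = Δ (ρ_m − ρ_c)/ρ_m.
h = 9.2 km × 650/3310 = 1.81 km.

1.81 km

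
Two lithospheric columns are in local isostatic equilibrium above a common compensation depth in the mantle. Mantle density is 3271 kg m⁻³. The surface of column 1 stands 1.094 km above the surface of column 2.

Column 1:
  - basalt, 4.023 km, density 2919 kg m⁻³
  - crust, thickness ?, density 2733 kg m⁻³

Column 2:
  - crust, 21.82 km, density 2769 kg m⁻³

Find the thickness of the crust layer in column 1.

Take the compensation level at the base of the deeper column (depth z_c below the surface of column 1) and equate Σ ρ_i t_i down to z_c; mantle fills any gap and the z_c terms cancel.
Column 1: 4.023×2919 + x×2733 + (z_c − 4.023 − x)×3271
Column 2: 1.094×0 + 21.82×2769 + (z_c − 1.094 − 21.82)×3271
The z_c×3271 term appears on both sides and cancels. Collect the known terms of each column as K = Σ(ρt)_known − 3271 × (depth of known layers): K_1 = 11743.137 − 3271×4.023 = −1416.096; K_2 = 60419.58 − 3271×(1.094 + 21.82) = −14532.114.
Balance: K_1 − x×(3271 − 2733) = K_2, so x = (K_1 − K_2)/(3271 − 2733) = 13116/538 = 24.4 km.

24.4 km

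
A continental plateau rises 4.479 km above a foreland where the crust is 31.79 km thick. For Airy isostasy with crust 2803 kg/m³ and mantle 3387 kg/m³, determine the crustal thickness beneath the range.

Root depth r = h ρ_c / (ρ_m − ρ_c) = 4.479 km × 2803 / 584 = 21.5 km.
Total thickness = T + h + r = 31.79 km + 4.479 km + 21.5 km = 57.8 km.

57.8 km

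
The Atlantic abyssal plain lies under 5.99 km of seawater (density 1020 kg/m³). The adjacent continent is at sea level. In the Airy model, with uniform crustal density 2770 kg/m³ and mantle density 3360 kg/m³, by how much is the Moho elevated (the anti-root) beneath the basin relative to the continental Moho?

17.8 km

Equating mass per unit area of the two columns: replacing crust with seawater at the top is compensated by replacing crust with mantle at the base: d (ρ_c − ρ_w) = a (ρ_m − ρ_c).
a = d (ρ_c − ρ_w)/(ρ_m − ρ_c) = 5.99 km × 1750/590 = 17.8 km.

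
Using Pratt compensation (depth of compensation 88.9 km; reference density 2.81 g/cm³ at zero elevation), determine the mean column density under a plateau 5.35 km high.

2.65 g/cm³

Pratt balance: ρ_ref D = ρ (D + h).
ρ = ρ_ref D/(D + h) = 2.81 × 88.9 km/(88.9 km + 5.35 km) = 2.65 g/cm³.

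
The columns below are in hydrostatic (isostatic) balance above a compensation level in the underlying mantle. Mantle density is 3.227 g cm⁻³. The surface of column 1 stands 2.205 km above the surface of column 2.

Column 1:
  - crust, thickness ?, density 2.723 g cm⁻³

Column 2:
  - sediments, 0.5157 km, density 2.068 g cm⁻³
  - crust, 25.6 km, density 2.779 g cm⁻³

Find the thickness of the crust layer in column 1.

38.1 km

Take the compensation level at the base of the deeper column (depth z_c below the surface of column 1) and equate Σ ρ_i t_i down to z_c; mantle fills any gap and the z_c terms cancel.
Column 1: x×2.723 + (z_c − 0 − x)×3.227
Column 2: 2.205×0 + 0.5157×2.068 + 25.6×2.779 + (z_c − 2.205 − 26.1157)×3.227
The z_c×3.227 term appears on both sides and cancels. Collect the known terms of each column as K = Σ(ρt)_known − 3.227 × (depth of known layers): K_1 = 0 − 3.227×0 = 0; K_2 = 72.2088676 − 3.227×(2.205 + 26.1157) = −19.1820313.
Balance: K_1 − x×(3.227 − 2.723) = K_2, so x = (K_1 − K_2)/(3.227 − 2.723) = 19.182/0.504 = 38.1 km.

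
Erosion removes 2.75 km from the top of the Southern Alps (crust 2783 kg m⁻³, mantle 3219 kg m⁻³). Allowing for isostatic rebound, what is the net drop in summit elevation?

0.372 km

Rebound u = e ρ_c/ρ_m = 2.75 km × 2783/3219 = 2.378 km.
Net surface drop = e − u = 2.75 km − 2.378 km = e (ρ_m − ρ_c)/ρ_m = 0.372 km.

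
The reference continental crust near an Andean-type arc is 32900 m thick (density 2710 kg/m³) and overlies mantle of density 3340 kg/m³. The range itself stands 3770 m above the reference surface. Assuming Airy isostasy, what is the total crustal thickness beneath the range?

52900 m

Root depth r = h ρ_c / (ρ_m − ρ_c) = 3770 m × 2710 / 630 = 16220 m.
Total thickness = T + h + r = 32900 m + 3770 m + 16220 m = 52900 m.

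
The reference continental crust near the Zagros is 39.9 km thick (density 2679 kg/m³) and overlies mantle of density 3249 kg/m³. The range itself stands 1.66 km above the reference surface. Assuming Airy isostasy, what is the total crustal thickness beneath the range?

49.4 km

Root depth r = h ρ_c / (ρ_m − ρ_c) = 1.66 km × 2679 / 570 = 7.802 km.
Total thickness = T + h + r = 39.9 km + 1.66 km + 7.802 km = 49.4 km.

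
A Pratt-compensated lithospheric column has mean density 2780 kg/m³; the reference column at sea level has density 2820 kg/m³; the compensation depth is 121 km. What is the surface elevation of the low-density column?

1.74 km

ρ_ref D = ρ (D + h) → h = D (ρ_ref − ρ)/ρ.
h = 121 km × (2820 − 2780)/2780 = 1.74 km.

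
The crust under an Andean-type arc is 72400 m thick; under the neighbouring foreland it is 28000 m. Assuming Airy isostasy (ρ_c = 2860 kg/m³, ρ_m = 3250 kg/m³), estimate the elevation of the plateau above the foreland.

5330 m

Excess crust Δ = 72400 m − 28000 m = 44400 m, split between elevation h and root r with h + r = Δ.
Airy balance ρ_c h = (ρ_m − ρ_c) r gives r = h ρ_c/(ρ_m − ρ_c), so h (1 + ρ_c/(ρ_m − ρ_c)) = Δ, i.e. h = Δ (ρ_m − ρ_c)/ρ_m.
h = 44400 m × 390/3250 = 5330 m.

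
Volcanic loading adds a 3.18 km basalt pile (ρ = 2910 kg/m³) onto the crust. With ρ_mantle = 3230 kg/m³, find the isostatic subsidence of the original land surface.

Subaerial loading: s = t ρ_load / ρ_m.
s = 3.18 km × 2910/3230 = 2.86 km.

2.86 km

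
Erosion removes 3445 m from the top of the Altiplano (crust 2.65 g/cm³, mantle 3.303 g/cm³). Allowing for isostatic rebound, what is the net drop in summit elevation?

681 m

Rebound u = e ρ_c/ρ_m = 3445 m × 2.65/3.303 = 2764 m.
Net surface drop = e − u = 3445 m − 2764 m = e (ρ_m − ρ_c)/ρ_m = 681 m.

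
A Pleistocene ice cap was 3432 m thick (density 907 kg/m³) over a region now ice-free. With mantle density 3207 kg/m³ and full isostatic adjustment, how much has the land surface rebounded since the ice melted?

971 m

Removing the load lets mantle flow back in; uplift u satisfies ρ_ice t = ρ_m u.
u = t ρ_ice/ρ_m = 3432 m × 907/3207 = 971 m.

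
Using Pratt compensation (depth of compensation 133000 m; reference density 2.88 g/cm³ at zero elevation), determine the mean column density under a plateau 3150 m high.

2.81 g/cm³

Pratt balance: ρ_ref D = ρ (D + h).
ρ = ρ_ref D/(D + h) = 2.88 × 133000 m/(133000 m + 3150 m) = 2.81 g/cm³.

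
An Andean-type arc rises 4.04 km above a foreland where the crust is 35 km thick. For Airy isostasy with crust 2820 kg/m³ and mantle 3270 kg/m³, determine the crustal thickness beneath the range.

64.4 km

Root depth r = h ρ_c / (ρ_m − ρ_c) = 4.04 km × 2820 / 450 = 25.32 km.
Total thickness = T + h + r = 35 km + 4.04 km + 25.32 km = 64.4 km.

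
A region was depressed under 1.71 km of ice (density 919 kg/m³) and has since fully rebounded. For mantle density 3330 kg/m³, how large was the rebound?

0.472 km

Removing the load lets mantle flow back in; uplift u satisfies ρ_ice t = ρ_m u.
u = t ρ_ice/ρ_m = 1.71 km × 919/3330 = 0.472 km.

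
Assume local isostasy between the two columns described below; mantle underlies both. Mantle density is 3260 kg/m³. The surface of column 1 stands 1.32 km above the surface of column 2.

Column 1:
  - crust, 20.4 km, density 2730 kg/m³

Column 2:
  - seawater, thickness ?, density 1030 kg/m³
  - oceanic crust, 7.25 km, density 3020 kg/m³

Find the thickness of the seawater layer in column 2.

2.14 km

Take the compensation level at the base of the deeper column (depth z_c below the surface of column 1) and equate Σ ρ_i t_i down to z_c; mantle fills any gap and the z_c terms cancel.
Column 1: 20.4×2730 + (z_c − 20.4)×3260
Column 2: 1.32×0 + x×1030 + 7.25×3020 + (z_c − 1.32 − 7.25 − x)×3260
The z_c×3260 term appears on both sides and cancels. Collect the known terms of each column as K = Σ(ρt)_known − 3260 × (depth of known layers): K_1 = 55692 − 3260×20.4 = −10812; K_2 = 21895 − 3260×(1.32 + 7.25) = −6043.2.
Balance: K_1 = K_2 − x×(3260 − 1030), so x = (K_2 − K_1)/(3260 − 1030) = 4768.8/2230 = 2.14 km.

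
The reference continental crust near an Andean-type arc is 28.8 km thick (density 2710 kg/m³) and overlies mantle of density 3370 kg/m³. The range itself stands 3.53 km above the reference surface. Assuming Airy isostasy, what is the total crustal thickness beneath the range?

Root depth r = h ρ_c / (ρ_m − ρ_c) = 3.53 km × 2710 / 660 = 14.49 km.
Total thickness = T + h + r = 28.8 km + 3.53 km + 14.49 km = 46.8 km.

46.8 km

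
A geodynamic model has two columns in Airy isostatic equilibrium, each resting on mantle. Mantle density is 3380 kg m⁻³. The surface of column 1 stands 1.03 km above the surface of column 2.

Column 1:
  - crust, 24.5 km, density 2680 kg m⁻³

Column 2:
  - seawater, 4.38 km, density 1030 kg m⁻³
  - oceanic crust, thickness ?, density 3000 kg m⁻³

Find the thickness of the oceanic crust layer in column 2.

8.88 km

Take the compensation level at the base of the deeper column (depth z_c below the surface of column 1) and equate Σ ρ_i t_i down to z_c; mantle fills any gap and the z_c terms cancel.
Column 1: 24.5×2680 + (z_c − 24.5)×3380
Column 2: 1.03×0 + 4.38×1030 + x×3000 + (z_c − 1.03 − 4.38 − x)×3380
The z_c×3380 term appears on both sides and cancels. Collect the known terms of each column as K = Σ(ρt)_known − 3380 × (depth of known layers): K_1 = 65660 − 3380×24.5 = −17150; K_2 = 4511.4 − 3380×(1.03 + 4.38) = −13774.4.
Balance: K_1 = K_2 − x×(3380 − 3000), so x = (K_2 − K_1)/(3380 − 3000) = 3375.6/380 = 8.88 km.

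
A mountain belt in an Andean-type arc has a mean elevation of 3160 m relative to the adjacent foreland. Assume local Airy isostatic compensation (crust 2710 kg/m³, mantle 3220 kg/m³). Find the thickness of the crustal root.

Equating mass per unit area of the two columns: the weight of the topography is balanced by the buoyancy of the root, ρ_c h = (ρ_m − ρ_c) r.
r = h · ρ_c / (ρ_m − ρ_c) = 3160 m × 2710 / (3220 − 2710) = 16800 m.

16800 m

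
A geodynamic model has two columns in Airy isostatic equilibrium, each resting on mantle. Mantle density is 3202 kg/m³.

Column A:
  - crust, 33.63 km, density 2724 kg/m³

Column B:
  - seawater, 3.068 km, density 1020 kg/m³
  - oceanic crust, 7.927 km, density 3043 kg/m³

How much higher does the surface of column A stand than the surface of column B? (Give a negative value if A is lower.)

For any compensation level in the mantle, the mantle terms cancel and isostasy reduces to e = (Σt_A − Σt_B) − (Σ(ρt)_A − Σ(ρt)_B) / ρ_m.
Σt_A = 33.63 km; Σt_B = 10.995 km; Σ(ρt)_A = 91608.12; Σ(ρt)_B = 27251.221 (in km·kg/m³).
e = (33.63 − 10.995) − (91608.12 − 27251.221) / 3202 = 2.54 km.

2.54 km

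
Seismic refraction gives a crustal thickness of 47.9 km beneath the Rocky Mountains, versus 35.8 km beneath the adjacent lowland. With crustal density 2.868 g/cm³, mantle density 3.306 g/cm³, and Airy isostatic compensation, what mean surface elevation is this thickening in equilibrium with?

1.6 km

Excess crust Δ = 47.9 km − 35.8 km = 12.1 km, split between elevation h and root r with h + r = Δ.
Airy balance ρ_c h = (ρ_m − ρ_c) r gives r = h ρ_c/(ρ_m − ρ_c), so h (1 + ρ_c/(ρ_m − ρ_c)) = Δ, i.e. h = Δ (ρ_m − ρ_c)/ρ_m.
h = 12.1 km × 0.438/3.306 = 1.6 km.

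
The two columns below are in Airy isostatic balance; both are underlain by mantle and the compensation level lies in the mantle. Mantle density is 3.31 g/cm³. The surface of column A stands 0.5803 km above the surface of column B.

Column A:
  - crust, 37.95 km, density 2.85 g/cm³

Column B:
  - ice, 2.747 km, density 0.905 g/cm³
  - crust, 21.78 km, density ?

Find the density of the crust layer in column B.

2.9 g/cm³

Take the compensation level at the base of the deeper column (depth z_c below the surface of column A) and equate Σ ρ_i t_i down to z_c; mantle fills any gap and the z_c terms cancel.
Column A: 37.95×2.85 + (z_c − 37.95)×3.31
Column B: 0.5803×0 + 2.747×0.905 + 21.78×ρ + (z_c − 0.5803 − 24.527)×3.31
The z_c×3.31 term appears on both sides and cancels. Collect the known terms of each column as K = Σ(ρt)_known − 3.31 × (depth of known layers): K_A = 108.1575 − 3.31×37.95 = −17.457; K_B = 2.486035 − 3.31×(0.5803 + 24.527) = −80.619128.
Balance: K_A = K_B + 21.78×ρ, so ρ = (K_A − K_B)/21.78 = 63.1621/21.78 = 2.9 g/cm³.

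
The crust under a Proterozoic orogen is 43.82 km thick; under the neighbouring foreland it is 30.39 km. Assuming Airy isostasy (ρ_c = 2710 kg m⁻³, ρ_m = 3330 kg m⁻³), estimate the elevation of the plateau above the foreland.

Excess crust Δ = 43.82 km − 30.39 km = 13.43 km, split between elevation h and root r with h + r = Δ.
Airy balance ρ_c h = (ρ_m − ρ_c) r gives r = h ρ_c/(ρ_m − ρ_c), so h (1 + ρ_c/(ρ_m − ρ_c)) = Δ, i.e. h = Δ (ρ_m − ρ_c)/ρ_m.
h = 13.43 km × 620/3330 = 2.5 km.

2.5 km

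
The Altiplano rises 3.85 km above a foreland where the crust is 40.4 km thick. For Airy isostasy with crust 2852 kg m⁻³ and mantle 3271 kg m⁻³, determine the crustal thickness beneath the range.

Root depth r = h ρ_c / (ρ_m − ρ_c) = 3.85 km × 2852 / 419 = 26.21 km.
Total thickness = T + h + r = 40.4 km + 3.85 km + 26.21 km = 70.5 km.

70.5 km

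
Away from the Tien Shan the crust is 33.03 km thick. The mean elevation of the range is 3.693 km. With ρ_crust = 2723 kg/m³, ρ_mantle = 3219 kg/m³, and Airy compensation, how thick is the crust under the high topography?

Root depth r = h ρ_c / (ρ_m − ρ_c) = 3.693 km × 2723 / 496 = 20.27 km.
Total thickness = T + h + r = 33.03 km + 3.693 km + 20.27 km = 57 km.

57 km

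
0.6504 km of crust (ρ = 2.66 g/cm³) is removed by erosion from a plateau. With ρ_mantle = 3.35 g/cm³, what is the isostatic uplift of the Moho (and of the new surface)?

0.516 km

Unloading: uplift u = e ρ_c/ρ_m = 0.6504 km × 2.66/3.35 = 0.516 km.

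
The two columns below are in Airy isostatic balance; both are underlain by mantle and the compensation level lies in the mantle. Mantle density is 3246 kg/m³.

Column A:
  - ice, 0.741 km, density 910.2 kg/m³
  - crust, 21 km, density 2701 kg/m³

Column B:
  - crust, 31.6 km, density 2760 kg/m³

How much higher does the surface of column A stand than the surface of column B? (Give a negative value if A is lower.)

For any compensation level in the mantle, the mantle terms cancel and isostasy reduces to e = (Σt_A − Σt_B) − (Σ(ρt)_A − Σ(ρt)_B) / ρ_m.
Σt_A = 21.741 km; Σt_B = 31.6 km; Σ(ρt)_A = 57395.4582; Σ(ρt)_B = 87216 (in km·kg/m³).
e = (21.741 − 31.6) − (57395.4582 − 87216) / 3246 = −0.672 km.

−0.672 km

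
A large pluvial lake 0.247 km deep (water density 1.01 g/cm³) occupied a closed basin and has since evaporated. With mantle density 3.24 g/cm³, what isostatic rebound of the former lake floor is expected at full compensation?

u = d ρ_w/ρ_m = 0.247 km × 1.01/3.24 = 0.077 km.

0.077 km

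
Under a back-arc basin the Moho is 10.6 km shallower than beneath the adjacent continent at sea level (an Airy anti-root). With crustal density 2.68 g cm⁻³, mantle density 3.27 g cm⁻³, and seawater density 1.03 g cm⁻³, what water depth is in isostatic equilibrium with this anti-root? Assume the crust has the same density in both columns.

Replacing a thickness d of crust by seawater at the top must be balanced by replacing crust with mantle at the base: d (ρ_c − ρ_w) = a (ρ_m − ρ_c).
d = a (ρ_m − ρ_c)/(ρ_c − ρ_w) = 10.6 km × 0.59/1.65 = 3.79 km.

3.79 km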